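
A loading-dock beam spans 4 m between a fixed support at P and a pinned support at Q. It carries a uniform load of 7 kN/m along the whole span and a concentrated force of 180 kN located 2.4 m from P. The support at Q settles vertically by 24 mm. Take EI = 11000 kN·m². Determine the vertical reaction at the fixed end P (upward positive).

R_P = 132.1 kN

Choose R_Q as the redundant. The primary structure is the cantilever fixed at P.
Deflection at Q on the released cantilever, summing each load's contribution:
  UDL 7: wL⁴/(8EI) = 224/EI
  point load 180 at a = 2.4: Pa²(3L − a)/(6EI) = 1659/EI
  δ_0 = 1883/EI
Tip deflection under a unit load at Q: L³/(3EI) = 21.33/EI.
With EI = 11000 kN·m²: δ_0 = 0.17117 m and δ_{QQ} = 0.001939 m/kN.
Compatibility — the beam at Q must follow the support down by 0.024 m: δ_0 − R_Q·δ_{QQ} = 0.024, so R_Q = (0.17117 − 0.024)/0.001939 = 75.89 kN.
Vertical equilibrium: R_P = ΣP − R_Q = 208 − 75.89 = 132.1 kN.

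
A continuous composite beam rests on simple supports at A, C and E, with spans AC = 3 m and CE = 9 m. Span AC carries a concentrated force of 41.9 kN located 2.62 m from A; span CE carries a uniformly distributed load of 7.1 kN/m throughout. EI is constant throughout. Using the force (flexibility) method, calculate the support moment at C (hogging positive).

Insert a hinge at C; M_C is the redundant, and each span becomes simply supported.
Rotations at C on the released spans (each span's end-slope, ×1/EI):
  span AC: point load 41.9 at a = 2.62: Pab(L + a)/(6LEI) = 13.02/EI
  span CE: UDL 7.1: wL³/(24EI) = 215.7/EI
  relative rotation θ_0 = (13.02 + 215.7)/EI = 228.7/EI
A unit hogging moment at C produces rotation L₁/(3EI) + L₂/(3EI) = 4/EI.
Slope continuity at C: θ_0 = M_C·4/EI, so M_C = 228.7/4 = 57.17 kN·m (hogging).

M_C = 57.17 kN·m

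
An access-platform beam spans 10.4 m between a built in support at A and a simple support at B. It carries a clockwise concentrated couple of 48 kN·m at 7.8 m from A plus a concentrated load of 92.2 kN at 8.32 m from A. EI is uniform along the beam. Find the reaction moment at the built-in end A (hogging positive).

M_A = 72.55 kN·m

Choose R_B as the redundant. The primary structure is the cantilever fixed at A.
Free-end deflection of the primary structure under the applied loading (downward +):
  clockwise couple 48 at a = 7.8: M₀a(2L − a)/(2EI) = 2434/EI
  point load 92.2 at a = 8.32: Pa²(3L − a)/(6EI) = 24338/EI
  δ_0 = 26771/EI
Tip deflection under a unit load at B: L³/(3EI) = 375/EI.
Compatibility at B: δ_0 − R_B·δ_{BB} = 0, so R_B = 26771/375 = 71.4 kN.
Moment equilibrium about A: M_A = Σ(load moments about A) − R_B·L = 815.1 − 71.4×10.4 = 72.55 kN·m.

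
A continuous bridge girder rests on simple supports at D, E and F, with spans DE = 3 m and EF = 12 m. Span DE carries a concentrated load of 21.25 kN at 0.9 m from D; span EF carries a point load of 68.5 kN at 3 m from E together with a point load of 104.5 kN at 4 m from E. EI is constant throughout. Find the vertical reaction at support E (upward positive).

Release continuity at E by inserting a hinge; the redundant is the internal moment M_E. The primary structure is two simply-supported spans DE and EF.
Rotations at E on the released spans (each span's end-slope, ×1/EI):
  span DE: point load 21.25 at a = 0.9: Pab(L + a)/(6LEI) = 8.702/EI
  span EF: point load 68.5 at a = 3: Pab(L + b)/(6LEI) = 539.4/EI
  span EF: point load 104.5 at a = 4: Pab(L + b)/(6LEI) = 928.9/EI
  relative rotation θ_0 = (8.702 + 1468)/EI = 1477/EI
A unit hogging moment at E produces rotation L₁/(3EI) + L₂/(3EI) = 5/EI.
Compatibility: M_E·(L₁+L₂)/(3EI) = θ_0, giving M_E = 295.4 kN·m (hogging).
Span DE, ΣM about D with M_E applied at E: R_E^{DE}·3 = 19.12 + 295.4, so R_E^{DE} = 104.8 kN and R_D = 21.25 − 104.8 = -83.59 kN.
Span EF, ΣM about F: R_E^{EF}·12 = 1452 + 295.4, so R_E^{EF} = 145.7 kN and R_F = 173 − 145.7 = 27.34 kN.
R_E = 104.8 + 145.7 = 250.5 kN.

R_E = 250.5 kN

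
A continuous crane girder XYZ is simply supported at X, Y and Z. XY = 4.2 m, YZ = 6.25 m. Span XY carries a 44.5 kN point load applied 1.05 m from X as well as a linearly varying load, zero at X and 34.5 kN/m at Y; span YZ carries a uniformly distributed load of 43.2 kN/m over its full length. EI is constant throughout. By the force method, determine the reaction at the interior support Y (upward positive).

R_Y = 254.6 kN

Release continuity at Y by inserting a hinge; the redundant is the internal moment M_Y. The primary structure is two simply-supported spans XY and YZ.
Discontinuity in slope at Y on the released structure — sum the simple-span end rotations:
  span XY: point load 44.5 at a = 1.05: Pab(L + a)/(6LEI) = 30.66/EI
  span XY: triangular load, peak 34.5: w₀L³/(45EI) = 56.8/EI
  span YZ: UDL 43.2: wL³/(24EI) = 439.5/EI
  relative rotation θ_0 = (87.46 + 439.5)/EI = 526.9/EI
A unit hogging moment at Y produces rotation L₁/(3EI) + L₂/(3EI) = 3.483/EI.
Slope continuity at Y: θ_0 = M_Y·3.483/EI, so M_Y = 526.9/3.483 = 151.3 kN·m (hogging).
Span XY, ΣM about X with M_Y applied at Y: R_Y^{XY}·4.2 = 249.6 + 151.3, so R_Y^{XY} = 95.44 kN and R_X = 117 − 95.44 = 21.51 kN.
Span YZ, ΣM about Z: R_Y^{YZ}·6.25 = 843.8 + 151.3, so R_Y^{YZ} = 159.2 kN and R_Z = 270 − 159.2 = 110.8 kN.
R_Y = 95.44 + 159.2 = 254.6 kN.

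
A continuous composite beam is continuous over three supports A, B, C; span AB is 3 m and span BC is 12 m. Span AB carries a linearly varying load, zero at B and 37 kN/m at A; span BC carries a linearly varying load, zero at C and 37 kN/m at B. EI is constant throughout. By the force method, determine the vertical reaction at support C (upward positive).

Take M_B as the redundant. Released structure: two simple spans AB and BC with a hinge at B.
Discontinuity in slope at B on the released structure — sum the simple-span end rotations:
  span AB: triangular load, peak 37: 7w₀L³/(360EI) = 19.43/EI
  span BC: triangular load, peak 37: w₀L³/(45EI) = 1421/EI
  relative rotation θ_0 = (19.43 + 1421)/EI = 1440/EI
A unit hogging moment at B produces rotation L₁/(3EI) + L₂/(3EI) = 5/EI.
Slope continuity at B: θ_0 = M_B·5/EI, so M_B = 1440/5 = 288 kN·m (hogging).
Span BC, ΣM about C: R_B^{BC}·12 = 1776 + 288, so R_B^{BC} = 172 kN and R_C = 222 − 172 = 50 kN.

R_C = 50 kN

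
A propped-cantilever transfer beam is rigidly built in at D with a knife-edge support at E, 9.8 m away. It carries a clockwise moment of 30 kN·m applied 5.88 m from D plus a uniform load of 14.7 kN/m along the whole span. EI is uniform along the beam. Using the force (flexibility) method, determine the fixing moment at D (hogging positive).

Take the reaction at E as the redundant and release it; the primary structure is a cantilever fixed at D.
Free-end deflection of the primary structure under the applied loading (downward +):
  clockwise couple 30 at a = 5.88: M₀a(2L − a)/(2EI) = 1210/EI
  UDL 14.7: wL⁴/(8EI) = 16949/EI
  δ_0 = 18159/EI
Tip deflection under a unit load at E: L³/(3EI) = 313.7/EI.
Compatibility at E: δ_0 − R_E·δ_{EE} = 0, so R_E = 18159/313.7 = 57.88 kN.
Moment equilibrium about D: M_D = Σ(load moments about D) − R_E·L = 735.9 − 57.88×9.8 = 168.7 kN·m.

M_D = 168.7 kN·m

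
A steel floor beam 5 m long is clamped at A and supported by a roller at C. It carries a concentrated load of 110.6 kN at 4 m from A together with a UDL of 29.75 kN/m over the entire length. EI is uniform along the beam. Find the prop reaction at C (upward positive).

Release the roller at C. Primary structure: cantilever fixed at A.
Free-end deflection of the primary structure under the applied loading (downward +):
  point load 110.6 at a = 4: Pa²(3L − a)/(6EI) = 3244/EI
  UDL 29.75: wL⁴/(8EI) = 2324/EI
  δ_0 = 5568/EI
Tip deflection under a unit load at C: L³/(3EI) = 41.67/EI.
Compatibility at C: δ_0 − R_C·δ_{CC} = 0, so R_C = 5568/41.67 = 133.6 kN.

R_C = 133.6 kN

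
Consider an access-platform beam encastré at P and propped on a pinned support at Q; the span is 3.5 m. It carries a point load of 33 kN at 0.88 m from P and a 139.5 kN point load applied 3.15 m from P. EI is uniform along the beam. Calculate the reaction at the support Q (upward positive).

R_Q = 121.5 kN

Remove the prop at Q; the released (primary) structure is a cantilever built in at P.
Primary-structure tip deflection at Q by superposition:
  point load 33 at a = 0.88: Pa²(3L − a)/(6EI) = 40.97/EI
  point load 139.5 at a = 3.15: Pa²(3L − a)/(6EI) = 1696/EI
  δ_0 = 1737/EI
Flexibility coefficient — unit upward force at Q: δ_{QQ} = L³/(3EI) = 14.29/EI.
The prop prevents deflection at Q: R_Q = δ_0/δ_{QQ} = 1737/14.29 = 121.5 kN.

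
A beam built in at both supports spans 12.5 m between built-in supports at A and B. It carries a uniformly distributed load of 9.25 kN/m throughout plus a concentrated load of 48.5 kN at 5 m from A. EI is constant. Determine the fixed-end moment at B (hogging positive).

Take the two fixed-end moments M_A, M_B as redundants; the released structure is the simple span AB.
On the primary (simply-supported) span, the end slopes from the loading are:
  at A: UDL 9.25: wL³/(24EI) = 752.8/EI
  at B: UDL 9.25: wL³/(24EI) = 752.8/EI
  at A: point load 48.5 at a = 5: Pab(L + b)/(6LEI) = 485/EI
  at B: point load 48.5 at a = 5: Pab(L + a)/(6LEI) = 424.4/EI
  θ_A0 = 1238/EI,  θ_B0 = 1177/EI
Flexibility coefficients: a unit moment at one end gives L/(3EI) there and L/(6EI) at the far end, so f₁₁ = f₂₂ = 4.167/EI and f₁₂ = f₂₁ = 2.083/EI.
Compatibility — zero rotation at each built-in end:
  4.167 M_A + 2.083 M_B = 1238
  2.083 M_A + 4.167 M_B = 1177
Solving the pair gives M_A = 207.7 kN·m and M_B = 178.6 kN·m (hogging).

M_B = 178.6 kN·m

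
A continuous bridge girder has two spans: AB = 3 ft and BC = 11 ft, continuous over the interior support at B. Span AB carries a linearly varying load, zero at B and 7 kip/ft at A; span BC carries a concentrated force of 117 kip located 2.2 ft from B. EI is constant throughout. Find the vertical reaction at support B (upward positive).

R_B = 159.2 kip

Insert a hinge at B; M_B is the redundant, and each span becomes simply supported.
End slopes at the hinge B, treating each span as simply supported:
  span AB: triangular load, peak 7: 7w₀L³/(360EI) = 3.675/EI
  span BC: point load 117 at a = 2.2: Pab(L + b)/(6LEI) = 679.5/EI
  relative rotation θ_0 = (3.675 + 679.5)/EI = 683.2/EI
A unit hogging moment at B produces rotation L₁/(3EI) + L₂/(3EI) = 4.667/EI.
Slope continuity at B: θ_0 = M_B·4.667/EI, so M_B = 683.2/4.667 = 146.4 kip·ft (hogging).
Span AB, ΣM about A with M_B applied at B: R_B^{AB}·3 = 10.5 + 146.4, so R_B^{AB} = 52.3 kip and R_A = 10.5 − 52.3 = -41.8 kip.
Span BC, ΣM about C: R_B^{BC}·11 = 1030 + 146.4, so R_B^{BC} = 106.9 kip and R_C = 117 − 106.9 = 10.09 kip.
R_B = 52.3 + 106.9 = 159.2 kip.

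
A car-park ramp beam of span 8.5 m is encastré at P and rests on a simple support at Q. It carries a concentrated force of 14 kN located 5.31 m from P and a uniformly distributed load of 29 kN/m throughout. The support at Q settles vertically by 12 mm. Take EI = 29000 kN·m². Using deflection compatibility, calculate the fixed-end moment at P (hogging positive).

M_P = 295.5 kN·m

Remove the prop at Q; the released (primary) structure is a cantilever built in at P.
Primary-structure tip deflection at Q by superposition:
  point load 14 at a = 5.31: Pa²(3L − a)/(6EI) = 1328/EI
  UDL 29: wL⁴/(8EI) = 18923/EI
  δ_0 = 20251/EI
Tip deflection under a unit load at Q: L³/(3EI) = 204.7/EI.
With EI = 29000 kN·m²: δ_0 = 0.69831 m and δ_{QQ} = 0.007059 m/kN.
Compatibility — the beam at Q must follow the support down by 0.012 m: δ_0 − R_Q·δ_{QQ} = 0.012, so R_Q = (0.69831 − 0.012)/0.007059 = 97.23 kN.
Moment equilibrium about P: M_P = Σ(load moments about P) − R_Q·L = 1122 − 97.23×8.5 = 295.5 kN·m.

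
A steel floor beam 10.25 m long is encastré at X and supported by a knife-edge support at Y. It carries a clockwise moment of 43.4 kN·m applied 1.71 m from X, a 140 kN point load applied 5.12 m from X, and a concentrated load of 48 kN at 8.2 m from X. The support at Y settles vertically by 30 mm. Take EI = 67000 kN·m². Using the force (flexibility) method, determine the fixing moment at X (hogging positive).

Take the reaction at Y as the redundant and release it; the primary structure is a cantilever fixed at X.
Downward deflection at the released point Y due to the loads:
  clockwise couple 43.4 at a = 1.71: M₀a(2L − a)/(2EI) = 697.2/EI
  point load 140 at a = 5.12: Pa²(3L − a)/(6EI) = 15677/EI
  point load 48 at a = 8.2: Pa²(3L − a)/(6EI) = 12130/EI
  δ_0 = 28504/EI
Flexibility coefficient — unit upward force at Y: δ_{YY} = L³/(3EI) = 359/EI.
With EI = 67000 kN·m²: δ_0 = 0.42544 m and δ_{YY} = 0.005358 m/kN.
Compatibility — the beam at Y must follow the support down by 0.03 m: δ_0 − R_Y·δ_{YY} = 0.03, so R_Y = (0.42544 − 0.03)/0.005358 = 73.81 kN.
Moment equilibrium about X: M_X = Σ(load moments about X) − R_Y·L = 1154 − 73.81×10.25 = 397.3 kN·m.

M_X = 397.3 kN·m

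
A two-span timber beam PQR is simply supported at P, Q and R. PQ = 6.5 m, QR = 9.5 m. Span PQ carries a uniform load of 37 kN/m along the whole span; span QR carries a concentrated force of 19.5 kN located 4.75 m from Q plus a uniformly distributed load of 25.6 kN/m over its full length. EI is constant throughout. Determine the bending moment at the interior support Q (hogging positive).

Release continuity at Q by inserting a hinge; the redundant is the internal moment M_Q. The primary structure is two simply-supported spans PQ and QR.
Rotations at Q on the released spans (each span's end-slope, ×1/EI):
  span PQ: UDL 37: wL³/(24EI) = 423.4/EI
  span QR: point load 19.5 at a = 4.75: Pab(L + b)/(6LEI) = 110/EI
  span QR: UDL 25.6: wL³/(24EI) = 914.5/EI
  relative rotation θ_0 = (423.4 + 1025)/EI = 1448/EI
A unit hogging moment at Q produces rotation L₁/(3EI) + L₂/(3EI) = 5.333/EI.
Slope continuity at Q: θ_0 = M_Q·5.333/EI, so M_Q = 1448/5.333 = 271.5 kN·m (hogging).

M_Q = 271.5 kN·m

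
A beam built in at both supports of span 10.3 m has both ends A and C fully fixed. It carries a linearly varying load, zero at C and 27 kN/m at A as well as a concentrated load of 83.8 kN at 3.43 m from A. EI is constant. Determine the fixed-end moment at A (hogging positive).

M_A = 271.1 kN·m

Release both end moments; the primary structure is a simply-supported span AC with redundants M_A and M_C.
On the primary (simply-supported) span, the end slopes from the loading are:
  at A: triangular load, peak 27: w₀L³/(45EI) = 655.6/EI
  at C: triangular load, peak 27: 7w₀L³/(360EI) = 573.7/EI
  at A: point load 83.8 at a = 3.43: Pab(L + b)/(6LEI) = 548.6/EI
  at C: point load 83.8 at a = 3.43: Pab(L + a)/(6LEI) = 438.7/EI
  θ_A0 = 1204/EI,  θ_C0 = 1012/EI
Flexibility coefficients: a unit moment at one end gives L/(3EI) there and L/(6EI) at the far end, so f₁₁ = f₂₂ = 3.433/EI and f₁₂ = f₂₁ = 1.717/EI.
Compatibility — zero rotation at each built-in end:
  3.433 M_A + 1.717 M_C = 1204
  1.717 M_A + 3.433 M_C = 1012
Solving the pair gives M_A = 271.1 kN·m and M_C = 159.3 kN·m (hogging).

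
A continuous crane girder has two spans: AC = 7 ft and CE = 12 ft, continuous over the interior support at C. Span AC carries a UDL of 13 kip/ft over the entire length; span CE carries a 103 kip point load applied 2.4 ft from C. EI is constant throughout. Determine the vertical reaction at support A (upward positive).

Take M_C as the redundant. Released structure: two simple spans AC and CE with a hinge at C.
Rotations at C on the released spans (each span's end-slope, ×1/EI):
  span AC: UDL 13: wL³/(24EI) = 185.8/EI
  span CE: point load 103 at a = 2.4: Pab(L + b)/(6LEI) = 711.9/EI
  relative rotation θ_0 = (185.8 + 711.9)/EI = 897.7/EI
A unit hogging moment at C produces rotation L₁/(3EI) + L₂/(3EI) = 6.333/EI.
Slope continuity at C: θ_0 = M_C·6.333/EI, so M_C = 897.7/6.333 = 141.7 kip·ft (hogging).
Span AC, ΣM about A with M_C applied at C: R_C^{AC}·7 = 318.5 + 141.7, so R_C^{AC} = 65.75 kip and R_A = 91 − 65.75 = 25.25 kip.

R_A = 25.25 kip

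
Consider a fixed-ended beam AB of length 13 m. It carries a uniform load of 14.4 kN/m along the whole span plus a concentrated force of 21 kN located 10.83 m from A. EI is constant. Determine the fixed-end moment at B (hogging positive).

Release both end moments; the primary structure is a simply-supported span AB with redundants M_A and M_B.
Simple-span end rotations at A and B under the given loads:
  at A: UDL 14.4: wL³/(24EI) = 1318/EI
  at B: UDL 14.4: wL³/(24EI) = 1318/EI
  at A: point load 21 at a = 10.83: Pab(L + b)/(6LEI) = 95.98/EI
  at B: point load 21 at a = 10.83: Pab(L + a)/(6LEI) = 150.8/EI
  θ_A0 = 1414/EI,  θ_B0 = 1469/EI
Flexibility coefficients: a unit moment at one end gives L/(3EI) there and L/(6EI) at the far end, so f₁₁ = f₂₂ = 4.333/EI and f₁₂ = f₂₁ = 2.167/EI.
Compatibility — zero rotation at each built-in end:
  4.333 M_A + 2.167 M_B = 1414
  2.167 M_A + 4.333 M_B = 1469
Solving the pair gives M_A = 209.1 kN·m and M_B = 234.4 kN·m (hogging).

M_B = 234.4 kN·m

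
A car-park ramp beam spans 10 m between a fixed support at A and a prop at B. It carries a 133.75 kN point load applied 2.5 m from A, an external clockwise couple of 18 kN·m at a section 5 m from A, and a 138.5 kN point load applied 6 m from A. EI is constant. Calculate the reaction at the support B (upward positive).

R_B = 73.35 kN

Release the roller at B. Primary structure: cantilever fixed at A.
Downward deflection at the released point B due to the loads:
  point load 133.75 at a = 2.5: Pa²(3L − a)/(6EI) = 3831/EI
  clockwise couple 18 at a = 5: M₀a(2L − a)/(2EI) = 675/EI
  point load 138.5 at a = 6: Pa²(3L − a)/(6EI) = 19944/EI
  δ_0 = 24450/EI
Tip deflection under a unit load at B: L³/(3EI) = 333.3/EI.
The prop prevents deflection at B: R_B = δ_0/δ_{BB} = 24450/333.3 = 73.35 kN.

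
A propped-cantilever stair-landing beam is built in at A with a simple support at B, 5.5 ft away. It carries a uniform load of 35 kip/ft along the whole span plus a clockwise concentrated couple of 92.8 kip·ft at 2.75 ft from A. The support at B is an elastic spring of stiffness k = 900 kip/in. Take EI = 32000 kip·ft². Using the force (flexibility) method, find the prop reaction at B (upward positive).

R_B = 86.55 kip

Choose R_B as the redundant. The primary structure is the cantilever fixed at A.
Downward deflection at the released point B due to the loads:
  UDL 35: wL⁴/(8EI) = 4003/EI
  clockwise couple 92.8 at a = 2.75: M₀a(2L − a)/(2EI) = 1053/EI
  δ_0 = 5056/EI
Flexibility coefficient — unit upward force at B: δ_{BB} = L³/(3EI) = 55.46/EI.
With EI = 32000 kip·ft²: δ_0 = 0.158 ft and δ_{BB} = 0.001733 ft/kip.
Compatibility — the spring shortens by R_B/k under the reaction it provides: δ_0 − R_B·δ_{BB} = R_B/k. With 1/k = 1/(900×12) ft/kip = 0.000093 ft/kip, R_B = δ_0 / (δ_{BB} + 1/k) = 0.158 / (0.001733 + 0.000093) = 86.55 kip.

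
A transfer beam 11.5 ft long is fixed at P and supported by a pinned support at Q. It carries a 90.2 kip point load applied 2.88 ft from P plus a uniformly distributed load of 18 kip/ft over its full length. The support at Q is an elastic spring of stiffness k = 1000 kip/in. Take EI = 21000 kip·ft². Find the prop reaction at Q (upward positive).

R_Q = 85.11 kip

Release the roller at Q. Primary structure: cantilever fixed at P.
Deflection at Q on the released cantilever, summing each load's contribution:
  point load 90.2 at a = 2.88: Pa²(3L − a)/(6EI) = 3943/EI
  UDL 18: wL⁴/(8EI) = 39353/EI
  δ_0 = 43295/EI
Flexibility coefficient — unit upward force at Q: δ_{QQ} = L³/(3EI) = 507/EI.
With EI = 21000 kip·ft²: δ_0 = 2.0617 ft and δ_{QQ} = 0.024141 ft/kip.
Compatibility — the spring shortens by R_Q/k under the reaction it provides: δ_0 − R_Q·δ_{QQ} = R_Q/k. With 1/k = 1/(1000×12) ft/kip = 0.000083 ft/kip, R_Q = δ_0 / (δ_{QQ} + 1/k) = 2.0617 / (0.024141 + 0.000083) = 85.11 kip.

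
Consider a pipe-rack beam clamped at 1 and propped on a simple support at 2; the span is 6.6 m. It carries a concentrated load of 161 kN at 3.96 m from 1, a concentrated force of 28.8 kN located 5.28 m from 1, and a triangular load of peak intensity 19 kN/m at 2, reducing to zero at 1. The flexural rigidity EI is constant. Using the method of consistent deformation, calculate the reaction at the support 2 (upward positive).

R_2 = 124.3 kN

Choose R_2 as the redundant. The primary structure is the cantilever fixed at 1.
Deflection at 2 on the released cantilever, summing each load's contribution:
  point load 161 at a = 3.96: Pa²(3L − a)/(6EI) = 6665/EI
  point load 28.8 at a = 5.28: Pa²(3L − a)/(6EI) = 1943/EI
  triangular load, peak 19 at the free end: 11w₀L⁴/(120EI) = 3305/EI
  δ_0 = 11913/EI
Flexibility coefficient — unit upward force at 2: δ_{22} = L³/(3EI) = 95.83/EI.
The prop prevents deflection at 2: R_2 = δ_0/δ_{22} = 11913/95.83 = 124.3 kN.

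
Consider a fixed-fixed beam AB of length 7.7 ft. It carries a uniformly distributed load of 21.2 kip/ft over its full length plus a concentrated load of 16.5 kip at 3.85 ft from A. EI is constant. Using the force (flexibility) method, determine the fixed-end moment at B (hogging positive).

Release both end moments; the primary structure is a simply-supported span AB with redundants M_A and M_B.
End rotations of the released simple span under the applied load (×1/EI):
  at A: UDL 21.2: wL³/(24EI) = 403.3/EI
  at B: UDL 21.2: wL³/(24EI) = 403.3/EI
  at A: point load 16.5 at a = 3.85: Pab(L + b)/(6LEI) = 61.14/EI
  at B: point load 16.5 at a = 3.85: Pab(L + a)/(6LEI) = 61.14/EI
  θ_A0 = 464.4/EI,  θ_B0 = 464.4/EI
Flexibility coefficients: a unit moment at one end gives L/(3EI) there and L/(6EI) at the far end, so f₁₁ = f₂₂ = 2.567/EI and f₁₂ = f₂₁ = 1.283/EI.
Compatibility — zero rotation at each built-in end:
  2.567 M_A + 1.283 M_B = 464.4
  1.283 M_A + 2.567 M_B = 464.4
Solving the pair gives M_A = 120.6 kip·ft and M_B = 120.6 kip·ft (hogging).

M_B = 120.6 kip·ft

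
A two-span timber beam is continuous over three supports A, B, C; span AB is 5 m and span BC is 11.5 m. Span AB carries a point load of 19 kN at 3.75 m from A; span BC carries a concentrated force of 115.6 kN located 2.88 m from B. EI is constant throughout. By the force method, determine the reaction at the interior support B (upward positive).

Release continuity at B by inserting a hinge; the redundant is the internal moment M_B. The primary structure is two simply-supported spans AB and BC.
Discontinuity in slope at B on the released structure — sum the simple-span end rotations:
  span AB: point load 19 at a = 3.75: Pab(L + a)/(6LEI) = 25.98/EI
  span BC: point load 115.6 at a = 2.88: Pab(L + b)/(6LEI) = 836.8/EI
  relative rotation θ_0 = (25.98 + 836.8)/EI = 862.8/EI
A unit hogging moment at B produces rotation L₁/(3EI) + L₂/(3EI) = 5.5/EI.
Slope continuity at B: θ_0 = M_B·5.5/EI, so M_B = 862.8/5.5 = 156.9 kN·m (hogging).
Span AB, ΣM about A with M_B applied at B: R_B^{AB}·5 = 71.25 + 156.9, so R_B^{AB} = 45.62 kN and R_A = 19 − 45.62 = -26.62 kN.
Span BC, ΣM about C: R_B^{BC}·11.5 = 996.5 + 156.9, so R_B^{BC} = 100.3 kN and R_C = 115.6 − 100.3 = 15.31 kN.
R_B = 45.62 + 100.3 = 145.9 kN.

R_B = 145.9 kN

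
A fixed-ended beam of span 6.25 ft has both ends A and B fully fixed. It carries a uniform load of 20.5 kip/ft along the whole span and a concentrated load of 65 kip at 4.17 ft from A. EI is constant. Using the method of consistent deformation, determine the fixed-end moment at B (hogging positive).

Take the two fixed-end moments M_A, M_B as redundants; the released structure is the simple span AB.
Simple-span end rotations at A and B under the given loads:
  at A: UDL 20.5: wL³/(24EI) = 208.5/EI
  at B: UDL 20.5: wL³/(24EI) = 208.5/EI
  at A: point load 65 at a = 4.17: Pab(L + b)/(6LEI) = 125.2/EI
  at B: point load 65 at a = 4.17: Pab(L + a)/(6LEI) = 156.7/EI
  θ_A0 = 333.8/EI,  θ_B0 = 365.2/EI
Flexibility coefficients: a unit moment at one end gives L/(3EI) there and L/(6EI) at the far end, so f₁₁ = f₂₂ = 2.083/EI and f₁₂ = f₂₁ = 1.042/EI.
Compatibility — zero rotation at each built-in end:
  2.083 M_A + 1.042 M_B = 333.8
  1.042 M_A + 2.083 M_B = 365.2
Solving the pair gives M_A = 96.75 kip·ft and M_B = 126.9 kip·ft (hogging).

M_B = 126.9 kip·ft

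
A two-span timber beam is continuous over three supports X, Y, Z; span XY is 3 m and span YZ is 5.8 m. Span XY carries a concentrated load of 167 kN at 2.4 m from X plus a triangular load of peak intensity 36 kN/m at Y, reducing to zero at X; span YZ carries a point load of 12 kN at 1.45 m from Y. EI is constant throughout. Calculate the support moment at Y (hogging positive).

Release continuity at Y by inserting a hinge; the redundant is the internal moment M_Y. The primary structure is two simply-supported spans XY and YZ.
Discontinuity in slope at Y on the released structure — sum the simple-span end rotations:
  span XY: point load 167 at a = 2.4: Pab(L + a)/(6LEI) = 72.14/EI
  span XY: triangular load, peak 36: w₀L³/(45EI) = 21.6/EI
  span YZ: point load 12 at a = 1.45: Pab(L + b)/(6LEI) = 22.08/EI
  relative rotation θ_0 = (93.74 + 22.08)/EI = 115.8/EI
A unit hogging moment at Y produces rotation L₁/(3EI) + L₂/(3EI) = 2.933/EI.
Slope continuity at Y: θ_0 = M_Y·2.933/EI, so M_Y = 115.8/2.933 = 39.48 kN·m (hogging).

M_Y = 39.48 kN·m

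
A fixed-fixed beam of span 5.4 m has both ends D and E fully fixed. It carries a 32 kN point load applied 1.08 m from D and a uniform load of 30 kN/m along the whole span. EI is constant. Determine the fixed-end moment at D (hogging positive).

Release both end moments; the primary structure is a simply-supported span DE with redundants M_D and M_E.
Simple-span end rotations at D and E under the given loads:
  at D: point load 32 at a = 1.08: Pab(L + b)/(6LEI) = 44.79/EI
  at E: point load 32 at a = 1.08: Pab(L + a)/(6LEI) = 29.86/EI
  at D: UDL 30: wL³/(24EI) = 196.8/EI
  at E: UDL 30: wL³/(24EI) = 196.8/EI
  θ_D0 = 241.6/EI,  θ_E0 = 226.7/EI
Flexibility coefficients: a unit moment at one end gives L/(3EI) there and L/(6EI) at the far end, so f₁₁ = f₂₂ = 1.8/EI and f₁₂ = f₂₁ = 0.9/EI.
Compatibility — zero rotation at each built-in end:
  1.8 M_D + 0.9 M_E = 241.6
  0.9 M_D + 1.8 M_E = 226.7
Solving the pair gives M_D = 95.02 kN·m and M_E = 78.43 kN·m (hogging).

M_D = 95.02 kN·m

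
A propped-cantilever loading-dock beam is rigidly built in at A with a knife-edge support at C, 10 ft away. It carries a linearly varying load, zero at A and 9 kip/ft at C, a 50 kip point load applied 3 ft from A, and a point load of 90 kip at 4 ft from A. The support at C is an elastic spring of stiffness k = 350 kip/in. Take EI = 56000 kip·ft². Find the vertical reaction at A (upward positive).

R_A = 137.4 kip

Take the reaction at C as the redundant and release it; the primary structure is a cantilever fixed at A.
Deflection at C on the released cantilever, summing each load's contribution:
  triangular load, peak 9 at the free end: 11w₀L⁴/(120EI) = 8250/EI
  point load 50 at a = 3: Pa²(3L − a)/(6EI) = 2025/EI
  point load 90 at a = 4: Pa²(3L − a)/(6EI) = 6240/EI
  δ_0 = 16515/EI
Flexibility coefficient — unit upward force at C: δ_{CC} = L³/(3EI) = 333.3/EI.
With EI = 56000 kip·ft²: δ_0 = 0.29491 ft and δ_{CC} = 0.005952 ft/kip.
Compatibility — the spring shortens by R_C/k under the reaction it provides: δ_0 − R_C·δ_{CC} = R_C/k. With 1/k = 1/(350×12) ft/kip = 0.000238 ft/kip, R_C = δ_0 / (δ_{CC} + 1/k) = 0.29491 / (0.005952 + 0.000238) = 47.64 kip.
Vertical equilibrium: R_A = ΣP − R_C = 185 − 47.64 = 137.4 kip.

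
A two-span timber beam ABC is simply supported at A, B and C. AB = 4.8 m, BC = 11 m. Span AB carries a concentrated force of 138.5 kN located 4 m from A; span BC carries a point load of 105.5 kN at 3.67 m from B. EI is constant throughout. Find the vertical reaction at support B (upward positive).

Take M_B as the redundant. Released structure: two simple spans AB and BC with a hinge at B.
Discontinuity in slope at B on the released structure — sum the simple-span end rotations:
  span AB: point load 138.5 at a = 4: Pab(L + a)/(6LEI) = 135.4/EI
  span BC: point load 105.5 at a = 3.67: Pab(L + b)/(6LEI) = 788.2/EI
  relative rotation θ_0 = (135.4 + 788.2)/EI = 923.6/EI
A unit hogging moment at B produces rotation L₁/(3EI) + L₂/(3EI) = 5.267/EI.
Slope continuity at B: θ_0 = M_B·5.267/EI, so M_B = 923.6/5.267 = 175.4 kN·m (hogging).
Span AB, ΣM about A with M_B applied at B: R_B^{AB}·4.8 = 554 + 175.4, so R_B^{AB} = 152 kN and R_A = 138.5 − 152 = -13.45 kN.
Span BC, ΣM about C: R_B^{BC}·11 = 773.3 + 175.4, so R_B^{BC} = 86.24 kN and R_C = 105.5 − 86.24 = 19.26 kN.
R_B = 152 + 86.24 = 238.2 kN.

R_B = 238.2 kN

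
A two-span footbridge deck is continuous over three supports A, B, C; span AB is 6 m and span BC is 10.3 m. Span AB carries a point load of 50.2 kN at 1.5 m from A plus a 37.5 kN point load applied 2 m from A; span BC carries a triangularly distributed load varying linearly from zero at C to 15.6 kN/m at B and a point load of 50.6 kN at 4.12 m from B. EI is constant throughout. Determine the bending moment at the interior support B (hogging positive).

Take M_B as the redundant. Released structure: two simple spans AB and BC with a hinge at B.
Discontinuity in slope at B on the released structure — sum the simple-span end rotations:
  span AB: point load 50.2 at a = 1.5: Pab(L + a)/(6LEI) = 70.59/EI
  span AB: point load 37.5 at a = 2: Pab(L + a)/(6LEI) = 66.67/EI
  span BC: triangular load, peak 15.6: w₀L³/(45EI) = 378.8/EI
  span BC: point load 50.6 at a = 4.12: Pab(L + b)/(6LEI) = 343.6/EI
  relative rotation θ_0 = (137.3 + 722.4)/EI = 859.6/EI
A unit hogging moment at B produces rotation L₁/(3EI) + L₂/(3EI) = 5.433/EI.
Compatibility: M_B·(L₁+L₂)/(3EI) = θ_0, giving M_B = 158.2 kN·m (hogging).

M_B = 158.2 kN·m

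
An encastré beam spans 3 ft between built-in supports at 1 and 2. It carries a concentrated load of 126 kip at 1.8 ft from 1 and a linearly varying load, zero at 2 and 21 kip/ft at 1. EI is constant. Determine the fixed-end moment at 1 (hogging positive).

Take the two fixed-end moments M_1, M_2 as redundants; the released structure is the simple span 12.
End rotations of the released simple span under the applied load (×1/EI):
  at 1: point load 126 at a = 1.8: Pab(L + b)/(6LEI) = 63.5/EI
  at 2: point load 126 at a = 1.8: Pab(L + a)/(6LEI) = 72.58/EI
  at 1: triangular load, peak 21: w₀L³/(45EI) = 12.6/EI
  at 2: triangular load, peak 21: 7w₀L³/(360EI) = 11.03/EI
  θ_10 = 76.1/EI,  θ_20 = 83.6/EI
Flexibility coefficients: a unit moment at one end gives L/(3EI) there and L/(6EI) at the far end, so f₁₁ = f₂₂ = 1/EI and f₁₂ = f₂₁ = 0.5/EI.
Compatibility — zero rotation at each built-in end:
  1 M_1 + 0.5 M_2 = 76.1
  0.5 M_1 + 1 M_2 = 83.6
Solving the pair gives M_1 = 45.74 kip·ft and M_2 = 60.73 kip·ft (hogging).

M_1 = 45.74 kip·ft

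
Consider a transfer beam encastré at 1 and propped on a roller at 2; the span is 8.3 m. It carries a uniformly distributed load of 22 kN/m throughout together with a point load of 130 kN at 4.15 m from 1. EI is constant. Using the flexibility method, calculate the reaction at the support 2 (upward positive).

Choose R_2 as the redundant. The primary structure is the cantilever fixed at 1.
Deflection at 2 on the released cantilever, summing each load's contribution:
  UDL 22: wL⁴/(8EI) = 13051/EI
  point load 130 at a = 4.15: Pa²(3L − a)/(6EI) = 7743/EI
  δ_0 = 20794/EI
Tip deflection under a unit load at 2: L³/(3EI) = 190.6/EI.
The prop prevents deflection at 2: R_2 = δ_0/δ_{22} = 20794/190.6 = 109.1 kN.

R_2 = 109.1 kN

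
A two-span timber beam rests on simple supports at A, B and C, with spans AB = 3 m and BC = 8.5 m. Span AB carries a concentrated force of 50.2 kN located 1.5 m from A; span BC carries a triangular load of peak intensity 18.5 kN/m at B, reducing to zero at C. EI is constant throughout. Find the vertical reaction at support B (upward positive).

Take M_B as the redundant. Released structure: two simple spans AB and BC with a hinge at B.
Rotations at B on the released spans (each span's end-slope, ×1/EI):
  span AB: point load 50.2 at a = 1.5: Pab(L + a)/(6LEI) = 28.24/EI
  span BC: triangular load, peak 18.5: w₀L³/(45EI) = 252.5/EI
  relative rotation θ_0 = (28.24 + 252.5)/EI = 280.7/EI
A unit hogging moment at B produces rotation L₁/(3EI) + L₂/(3EI) = 3.833/EI.
Slope continuity at B: θ_0 = M_B·3.833/EI, so M_B = 280.7/3.833 = 73.23 kN·m (hogging).
Span AB, ΣM about A with M_B applied at B: R_B^{AB}·3 = 75.3 + 73.23, so R_B^{AB} = 49.51 kN and R_A = 50.2 − 49.51 = 0.6903 kN.
Span BC, ΣM about C: R_B^{BC}·8.5 = 445.5 + 73.23, so R_B^{BC} = 61.03 kN and R_C = 78.62 − 61.03 = 17.59 kN.
R_B = 49.51 + 61.03 = 110.5 kN.

R_B = 110.5 kN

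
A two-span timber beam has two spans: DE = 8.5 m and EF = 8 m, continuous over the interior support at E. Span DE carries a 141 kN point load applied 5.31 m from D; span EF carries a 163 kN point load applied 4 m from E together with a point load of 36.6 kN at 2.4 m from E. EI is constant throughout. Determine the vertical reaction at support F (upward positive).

R_F = 59.8 kN

Release continuity at E by inserting a hinge; the redundant is the internal moment M_E. The primary structure is two simply-supported spans DE and EF.
Discontinuity in slope at E on the released structure — sum the simple-span end rotations:
  span DE: point load 141 at a = 5.31: Pab(L + a)/(6LEI) = 646.7/EI
  span EF: point load 163 at a = 4: Pab(L + b)/(6LEI) = 652/EI
  span EF: point load 36.6 at a = 2.4: Pab(L + b)/(6LEI) = 139.4/EI
  relative rotation θ_0 = (646.7 + 791.4)/EI = 1438/EI
A unit hogging moment at E produces rotation L₁/(3EI) + L₂/(3EI) = 5.5/EI.
Compatibility: M_E·(L₁+L₂)/(3EI) = θ_0, giving M_E = 261.5 kN·m (hogging).
Span EF, ΣM about F: R_E^{EF}·8 = 857 + 261.5, so R_E^{EF} = 139.8 kN and R_F = 199.6 − 139.8 = 59.8 kN.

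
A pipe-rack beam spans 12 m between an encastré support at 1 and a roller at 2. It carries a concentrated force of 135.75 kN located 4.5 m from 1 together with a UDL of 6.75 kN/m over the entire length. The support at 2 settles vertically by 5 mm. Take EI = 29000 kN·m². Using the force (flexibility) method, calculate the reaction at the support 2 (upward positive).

R_2 = 55.18 kN

Remove the prop at 2; the released (primary) structure is a cantilever built in at 1.
Deflection at 2 on the released cantilever, summing each load's contribution:
  point load 135.75 at a = 4.5: Pa²(3L − a)/(6EI) = 14432/EI
  UDL 6.75: wL⁴/(8EI) = 17496/EI
  δ_0 = 31928/EI
Tip deflection under a unit load at 2: L³/(3EI) = 576/EI.
With EI = 29000 kN·m²: δ_0 = 1.101 m and δ_{22} = 0.019862 m/kN.
Compatibility — the beam at 2 must follow the support down by 0.005 m: δ_0 − R_2·δ_{22} = 0.005, so R_2 = (1.101 − 0.005)/0.019862 = 55.18 kN.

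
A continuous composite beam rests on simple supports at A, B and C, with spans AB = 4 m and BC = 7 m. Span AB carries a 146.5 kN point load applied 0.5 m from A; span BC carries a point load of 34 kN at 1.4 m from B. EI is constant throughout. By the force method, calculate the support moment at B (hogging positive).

Take M_B as the redundant. Released structure: two simple spans AB and BC with a hinge at B.
Rotations at B on the released spans (each span's end-slope, ×1/EI):
  span AB: point load 146.5 at a = 0.5: Pab(L + a)/(6LEI) = 48.07/EI
  span BC: point load 34 at a = 1.4: Pab(L + b)/(6LEI) = 79.97/EI
  relative rotation θ_0 = (48.07 + 79.97)/EI = 128/EI
A unit hogging moment at B produces rotation L₁/(3EI) + L₂/(3EI) = 3.667/EI.
Slope continuity at B: θ_0 = M_B·3.667/EI, so M_B = 128/3.667 = 34.92 kN·m (hogging).

M_B = 34.92 kN·m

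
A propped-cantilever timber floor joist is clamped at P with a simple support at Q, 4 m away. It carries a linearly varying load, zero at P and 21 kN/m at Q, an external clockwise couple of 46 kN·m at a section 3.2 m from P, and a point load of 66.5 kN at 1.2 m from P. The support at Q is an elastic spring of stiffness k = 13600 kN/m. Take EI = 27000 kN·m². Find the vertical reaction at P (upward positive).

Remove the prop at Q; the released (primary) structure is a cantilever built in at P.
Free-end deflection of the primary structure under the applied loading (downward +):
  triangular load, peak 21 at the free end: 11w₀L⁴/(120EI) = 492.8/EI
  clockwise couple 46 at a = 3.2: M₀a(2L − a)/(2EI) = 353.3/EI
  point load 66.5 at a = 1.2: Pa²(3L − a)/(6EI) = 172.4/EI
  δ_0 = 1018/EI
Flexibility coefficient — unit upward force at Q: δ_{QQ} = L³/(3EI) = 21.33/EI.
With EI = 27000 kN·m²: δ_0 = 0.03772 m and δ_{QQ} = 0.00079 m/kN.
Compatibility — the spring shortens by R_Q/k under the reaction it provides: δ_0 − R_Q·δ_{QQ} = R_Q/k. With 1/k = 0.000074 m/kN, R_Q = δ_0 / (δ_{QQ} + 1/k) = 0.03772 / (0.00079 + 0.000074) = 43.68 kN.
Vertical equilibrium: R_P = ΣP − R_Q = 108.5 − 43.68 = 64.82 kN.

R_P = 64.82 kN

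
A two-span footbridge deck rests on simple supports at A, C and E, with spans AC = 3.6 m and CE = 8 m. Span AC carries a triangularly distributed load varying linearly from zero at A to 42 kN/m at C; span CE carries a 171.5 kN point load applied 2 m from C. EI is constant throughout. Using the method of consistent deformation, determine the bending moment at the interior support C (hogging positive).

Take M_C as the redundant. Released structure: two simple spans AC and CE with a hinge at C.
Rotations at C on the released spans (each span's end-slope, ×1/EI):
  span AC: triangular load, peak 42: w₀L³/(45EI) = 43.55/EI
  span CE: point load 171.5 at a = 2: Pab(L + b)/(6LEI) = 600.2/EI
  relative rotation θ_0 = (43.55 + 600.2)/EI = 643.8/EI
A unit hogging moment at C produces rotation L₁/(3EI) + L₂/(3EI) = 3.867/EI.
Slope continuity at C: θ_0 = M_C·3.867/EI, so M_C = 643.8/3.867 = 166.5 kN·m (hogging).

M_C = 166.5 kN·m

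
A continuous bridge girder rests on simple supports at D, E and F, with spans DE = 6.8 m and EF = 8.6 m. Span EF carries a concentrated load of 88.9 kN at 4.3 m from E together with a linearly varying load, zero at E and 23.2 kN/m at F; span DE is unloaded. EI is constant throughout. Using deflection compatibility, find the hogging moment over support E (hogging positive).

Insert a hinge at E; M_E is the redundant, and each span becomes simply supported.
Discontinuity in slope at E on the released structure — sum the simple-span end rotations:
  span EF: point load 88.9 at a = 4.3: Pab(L + b)/(6LEI) = 410.9/EI
  span EF: triangular load, peak 23.2: 7w₀L³/(360EI) = 286.9/EI
  relative rotation θ_0 = (0 + 697.9)/EI = 697.9/EI
A unit hogging moment at E produces rotation L₁/(3EI) + L₂/(3EI) = 5.133/EI.
Compatibility: M_E·(L₁+L₂)/(3EI) = θ_0, giving M_E = 135.9 kN·m (hogging).

M_E = 135.9 kN·m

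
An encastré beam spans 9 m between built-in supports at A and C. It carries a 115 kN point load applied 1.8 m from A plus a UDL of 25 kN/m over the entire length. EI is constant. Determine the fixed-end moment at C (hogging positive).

M_C = 201.9 kN·m

Take the two fixed-end moments M_A, M_C as redundants; the released structure is the simple span AC.
Simple-span end rotations at A and C under the given loads:
  at A: point load 115 at a = 1.8: Pab(L + b)/(6LEI) = 447.1/EI
  at C: point load 115 at a = 1.8: Pab(L + a)/(6LEI) = 298.1/EI
  at A: UDL 25: wL³/(24EI) = 759.4/EI
  at C: UDL 25: wL³/(24EI) = 759.4/EI
  θ_A0 = 1206/EI,  θ_C0 = 1057/EI
Flexibility coefficients: a unit moment at one end gives L/(3EI) there and L/(6EI) at the far end, so f₁₁ = f₂₂ = 3/EI and f₁₂ = f₂₁ = 1.5/EI.
Compatibility — zero rotation at each built-in end:
  3 M_A + 1.5 M_C = 1206
  1.5 M_A + 3 M_C = 1057
Solving the pair gives M_A = 301.2 kN·m and M_C = 201.9 kN·m (hogging).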